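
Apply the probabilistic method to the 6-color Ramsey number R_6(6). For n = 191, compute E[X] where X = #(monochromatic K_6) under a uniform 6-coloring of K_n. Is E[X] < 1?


E[X] = C(191, 6) · 6^{1 − 15} = 62291483793 · 6^{−14} = 62291483793/78364164096.
As a reduced fraction: E[X] = 6921275977/8707129344 ≈ 0.7948976.
Is E[X] < 1? YES.
Since E[X] < 1, there exists a 6-coloring of K_{191} with no monochromatic K_6; hence R_6(6) > 191.

E[X] = 6921275977/8707129344 ≈ 0.7948976; E[X] < 1, so R_6(6) > 191.


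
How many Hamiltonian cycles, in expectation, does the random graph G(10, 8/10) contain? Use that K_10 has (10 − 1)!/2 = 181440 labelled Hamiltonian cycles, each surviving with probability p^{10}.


K_10 has (10 − 1)!/2 = 181440 labelled Hamiltonian cycles.
For each such Hamiltonian cycle H, let X_H = 1 if all 10 edges of H are present in G. Then P[X_H = 1] = p^{10} = (4/5)^{10} = 1048576/9765625.
Summing the indicators: E[X] = Σ_H E[X_H] = 181440 · p^{10} = 181440 · 1048576/9765625 = 38050725888/1953125.
Numerically: E[X] ≈ 19482.

E[X] = 181440 · (4/5)^{10} = 38050725888/1953125 ≈ 19482.


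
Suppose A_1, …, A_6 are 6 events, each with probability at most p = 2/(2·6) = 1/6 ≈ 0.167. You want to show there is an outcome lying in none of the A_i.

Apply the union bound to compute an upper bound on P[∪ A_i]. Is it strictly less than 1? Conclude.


Union bound: P[∪_{i=1}^{6} A_i] ≤ Σ_i P[A_i] ≤ 6·p = 6·(1/6) = 1.
Numerically: 1 ≈ 1.000.
Is 1 < 1? NO.
Since the bound 1 is ≥ 1, the union bound is uninformative here; it does NOT by itself certify existence.

6·p = 1 ≈ 1.000; existence NOT certified by the union bound.


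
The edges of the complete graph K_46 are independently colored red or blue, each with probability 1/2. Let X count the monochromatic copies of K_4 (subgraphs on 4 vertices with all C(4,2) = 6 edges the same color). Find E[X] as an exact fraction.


Let X = Σ_S X_S over the C(46, 4) = 163185 subsets S of size 4, where X_S = 1 if the K_4 on S is monochromatic.
For a fixed S, the K_4 on S has C(4, 2) = 6 edges. P[all 6 edges red] = (1/2)^6, and likewise for blue, so P[monochromatic] = 2·(1/2)^6 = 2^{1 − 6} = 1/32.
By linearity of expectation: E[X] = C(46, 4) · 2^{1 − 6} = 163185 · 1/32 = 163185/32.
Numerically: E[X] ≈ 5099.5312.

E[X] = C(46,4)·2^(1−C(4,2)) = 163185/32 ≈ 5099.5312.


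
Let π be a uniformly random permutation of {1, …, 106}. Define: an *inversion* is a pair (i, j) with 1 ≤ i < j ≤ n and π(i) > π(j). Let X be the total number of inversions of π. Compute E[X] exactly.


Write X = Σ X_I over the C(106, 2) = 5565 pairs i < j, with X_I the indicator of one inversion.
There are 5565 indicators.
For each fixed pair i < j, the values π(i) and π(j) are two distinct elements of {1, …, 106} in uniformly random order; by symmetry P[π(i) > π(j)] = 1/2.
By linearity: E[X] = 5565 · (1/2) = C(106, 2) · (1/2) = 5565/2 = 5565/2 ≈ 2782.500000.

E[X] = 5565/2 = 2782.500000.


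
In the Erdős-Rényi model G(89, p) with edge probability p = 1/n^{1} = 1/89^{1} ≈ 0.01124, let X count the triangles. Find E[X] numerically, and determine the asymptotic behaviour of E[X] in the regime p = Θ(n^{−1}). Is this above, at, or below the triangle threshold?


Number of potential triangles: C(89, 3) = 113564.
Each occurs with probability p³ ≈ (0.01124)³ ≈ 1.418502e-06.
By linearity: E[X] = C(89, 3)·p³ ≈ 113564 · 1.418502e-06 ≈ 0.1611.
Here α = 1, so p = 1/n is exactly at the triangle threshold p ~ 1/n. Asymptotically E[X] → c³/6 = 1³/6 = 1/6 ≈ 0.1667, a bounded constant. In this regime the triangle count is asymptotically Poisson(c³/6).

E[X] ≈ 0.1611; in regime p = Θ(1/n^{1}) E[X] stays bounded (at the triangle threshold p ~ 1/n).


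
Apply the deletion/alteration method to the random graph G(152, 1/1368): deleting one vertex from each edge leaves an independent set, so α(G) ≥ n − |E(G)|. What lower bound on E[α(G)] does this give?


E[|E(G)|] = C(152, 2)·p = 11476 · (1/1368) = 151/18.
E[α(G)] ≥ n − E[|E(G)|] = 152 − 151/18 = 2585/18.
Numerically: ≈ 143.61111.
(This is only a lower bound; the true E[α(G)] may be larger.)

E[α(G)] ≥ 2585/18 ≈ 143.61111.


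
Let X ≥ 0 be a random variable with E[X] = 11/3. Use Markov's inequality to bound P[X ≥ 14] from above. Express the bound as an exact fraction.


μ = E[X] = 11/3, a = 14.
Markov: P[X ≥ 14] ≤ μ/a = (11/3)/14 = 11/42.
Numerically: ≈ 0.2619.
(Since a = 14 > μ = 3.6667, the bound 11/42 is < 1 and informative.)

P[X ≥ 14] ≤ 11/42 ≈ 0.2619.


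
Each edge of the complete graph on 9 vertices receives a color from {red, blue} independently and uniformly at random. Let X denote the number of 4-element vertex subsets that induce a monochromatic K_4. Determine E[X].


Let X = Σ_S X_S over the C(9, 4) = 126 subsets S of size 4, where X_S = 1 if the K_4 on S is monochromatic.
For a fixed S, the K_4 on S has C(4, 2) = 6 edges. P[all 6 edges red] = (1/2)^6, and likewise for blue, so P[monochromatic] = 2·(1/2)^6 = 2^{1 − 6} = 1/32.
Summing: E[X] = C(9, 4) · 2^{1 − 6} = 126 · 1/32 = 63/16.
Numerically: E[X] ≈ 3.937500.

E[X] = C(9,4)·2^(1−C(4,2)) = 63/16 ≈ 3.937500.


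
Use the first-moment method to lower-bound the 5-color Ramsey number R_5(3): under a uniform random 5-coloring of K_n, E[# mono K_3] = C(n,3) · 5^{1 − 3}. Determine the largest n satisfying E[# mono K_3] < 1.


We need C(n, 3) · 5^{1 − 3} < 1, i.e. C(n, 3) < 5^{3 − 1} = 25.
Check values of n near the boundary:
  n = 3: C(3, 3) = 1; 1 < 25? YES
  n = 4: C(4, 3) = 4; 4 < 25? YES
  n = 5: C(5, 3) = 10; 10 < 25? YES
  n = 6: C(6, 3) = 20; 20 < 25? YES
  n = 7: C(7, 3) = 35; 35 < 25? NO
  n = 8: C(8, 3) = 56; 56 < 25? NO
The largest n with C(n, 3) < 25 is n = 6 (where E[X] = 4/5 ≈ 0.800). Hence R_5(3) > 6, i.e. R_5(3) ≥ 7.

Largest n = 6; hence R_5(3) > 6.


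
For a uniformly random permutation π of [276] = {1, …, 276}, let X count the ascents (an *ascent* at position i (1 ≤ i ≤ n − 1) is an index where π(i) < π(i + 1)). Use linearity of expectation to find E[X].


Write X = Σ X_I over i = 1, …, 275, with X_I the indicator of one ascent.
There are 275 indicators.
For each fixed i, the pair (π(i), π(i+1)) is a uniformly random ordered pair of distinct values from {1, …, 276}; by symmetry P[π(i) < π(i+1)] = 1/2.
By linearity: E[X] = 275 · (1/2) = (276 − 1) · (1/2) = 275/2 ≈ 137.500000.

E[X] = 275/2 = 137.500000.


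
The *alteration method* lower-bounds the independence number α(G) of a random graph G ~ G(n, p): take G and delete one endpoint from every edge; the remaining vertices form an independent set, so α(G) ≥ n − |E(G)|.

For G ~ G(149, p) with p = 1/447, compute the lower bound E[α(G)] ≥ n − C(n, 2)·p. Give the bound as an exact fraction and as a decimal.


E[|E(G)|] = C(149, 2)·p = 11026 · (1/447) = 74/3.
E[α(G)] ≥ n − E[|E(G)|] = 149 − 74/3 = 373/3.
Numerically: ≈ 124.333333.
(This is only a lower bound; the true E[α(G)] may be larger.)

E[α(G)] ≥ 373/3 ≈ 124.333333.


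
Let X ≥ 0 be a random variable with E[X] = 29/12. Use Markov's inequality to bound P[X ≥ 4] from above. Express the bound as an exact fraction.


μ = E[X] = 29/12, a = 4.
Markov: P[X ≥ 4] ≤ μ/a = (29/12)/4 = 29/48.
Numerically: ≈ 0.6042.
(Since a = 4 > μ = 2.4167, the bound 29/48 is < 1 and informative.)

P[X ≥ 4] ≤ 29/48 ≈ 0.6042.


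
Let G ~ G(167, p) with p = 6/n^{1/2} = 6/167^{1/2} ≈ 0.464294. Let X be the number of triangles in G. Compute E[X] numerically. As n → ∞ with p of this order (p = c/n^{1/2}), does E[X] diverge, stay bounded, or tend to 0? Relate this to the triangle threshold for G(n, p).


Number of potential triangles: C(167, 3) = 762355.
Each occurs with probability p³ ≈ (0.464294)³ ≈ 1.00087316e-01.
By linearity: E[X] = C(167, 3)·p³ ≈ 762355 · 1.00087316e-01 ≈ 76302.066021.
Since α = 1/2 < 1, p = c/n^{1/2} ≫ 1/n is above the triangle threshold p ~ 1/n. Asymptotically E[X] ~ (c³/6)·n^{3(1−α)} = (6³/6)·n^{1.5} → ∞; triangles are abundant w.h.p.

E[X] ≈ 76302.066021; in regime p = Θ(1/n^{1/2}) E[X] diverges (above the triangle threshold p ~ 1/n).


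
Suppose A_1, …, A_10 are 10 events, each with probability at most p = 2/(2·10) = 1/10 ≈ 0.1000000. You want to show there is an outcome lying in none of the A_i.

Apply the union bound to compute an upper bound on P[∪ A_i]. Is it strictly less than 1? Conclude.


Union bound: P[∪_{i=1}^{10} A_i] ≤ Σ_i P[A_i] ≤ 10·p = 10·(1/10) = 1.
Numerically: 1 ≈ 1.0000000.
Is 1 < 1? NO.
Since the bound 1 is ≥ 1, the union bound is uninformative here; it does NOT by itself certify existence.

10·p = 1 ≈ 1.0000000; existence NOT certified by the union bound.


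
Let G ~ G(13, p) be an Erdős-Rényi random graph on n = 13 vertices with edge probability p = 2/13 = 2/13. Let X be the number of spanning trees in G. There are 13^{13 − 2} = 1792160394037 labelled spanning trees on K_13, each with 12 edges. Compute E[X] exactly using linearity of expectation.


K_13 has 13^{13 − 2} = 1792160394037 labelled spanning trees.
For each such spanning tree H, let X_H = 1 if all 12 edges of H are present in G. Then P[X_H = 1] = p^{12} = (2/13)^{12} = 4096/23298085122481.
Summing the indicators: E[X] = Σ_H E[X_H] = 1792160394037 · p^{12} = 1792160394037 · 4096/23298085122481 = 4096/13.
Numerically: E[X] ≈ 315.

E[X] = 1792160394037 · (2/13)^{12} = 4096/13 ≈ 315.


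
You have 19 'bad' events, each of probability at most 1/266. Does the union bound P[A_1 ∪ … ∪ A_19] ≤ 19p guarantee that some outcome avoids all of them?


Union bound: P[∪_{i=1}^{19} A_i] ≤ Σ_i P[A_i] ≤ 19·p = 19·(1/266) = 1/14.
Numerically: 1/14 ≈ 0.071.
Is 1/14 < 1? YES.
Since P[∪ A_i] ≤ 1/14 < 1, the complement has P[∩ A_i^c] ≥ 1 − 1/14 = 13/14 > 0, so some outcome avoids every A_i.

19·p = 1/14 ≈ 0.071; existence CERTIFIED by the union bound.


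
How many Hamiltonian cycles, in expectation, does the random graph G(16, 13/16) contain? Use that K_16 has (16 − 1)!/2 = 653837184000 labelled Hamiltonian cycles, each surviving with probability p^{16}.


K_16 has (16 − 1)!/2 = 653837184000 labelled Hamiltonian cycles.
For each such Hamiltonian cycle H, let X_H = 1 if all 16 edges of H are present in G. Then P[X_H = 1] = p^{16} = (13/16)^{16} = 665416609183179841/18446744073709551616.
Summing the indicators: E[X] = Σ_H E[X_H] = 653837184000 · p^{16} = 653837184000 · 665416609183179841/18446744073709551616 = 424877072202303561918952875/18014398509481984.
Numerically: E[X] ≈ 2.35854e+10.

E[X] = 653837184000 · (13/16)^{16} = 424877072202303561918952875/18014398509481984 ≈ 2.35854e+10.


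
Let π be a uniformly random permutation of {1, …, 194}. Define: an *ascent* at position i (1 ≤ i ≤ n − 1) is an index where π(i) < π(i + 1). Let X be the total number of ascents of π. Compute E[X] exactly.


Write X = Σ X_I over i = 1, …, 193, with X_I the indicator of one ascent.
There are 193 indicators.
For each fixed i, the pair (π(i), π(i+1)) is a uniformly random ordered pair of distinct values from {1, …, 194}; by symmetry P[π(i) < π(i+1)] = 1/2.
By linearity: E[X] = 193 · (1/2) = (194 − 1) · (1/2) = 193/2 ≈ 96.50000.

E[X] = 193/2 = 96.50000.


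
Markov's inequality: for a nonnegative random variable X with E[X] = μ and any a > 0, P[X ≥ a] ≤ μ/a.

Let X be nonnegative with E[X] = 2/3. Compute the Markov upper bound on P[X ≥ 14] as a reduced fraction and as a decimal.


μ = E[X] = 2/3, a = 14.
Markov: P[X ≥ 14] ≤ μ/a = (2/3)/14 = 1/21.
Numerically: ≈ 0.048.
(Since a = 14 > μ = 0.667, the bound 1/21 is < 1 and informative.)

P[X ≥ 14] ≤ 1/21 ≈ 0.048.


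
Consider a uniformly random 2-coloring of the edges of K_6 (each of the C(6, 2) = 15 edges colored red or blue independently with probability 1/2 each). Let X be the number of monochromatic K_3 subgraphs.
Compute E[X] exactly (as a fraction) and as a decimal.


Let X = Σ_S X_S over the C(6, 3) = 20 subsets S of size 3, where X_S = 1 if the K_3 on S is monochromatic.
For a fixed S, the K_3 on S has C(3, 2) = 3 edges. P[all 3 edges red] = (1/2)^3, and likewise for blue, so P[monochromatic] = 2·(1/2)^3 = 2^{1 − 3} = 1/4.
Summing: E[X] = C(6, 3) · 2^{1 − 3} = 20 · 1/4 = 5.
Numerically: E[X] ≈ 5.000.

E[X] = C(6,3)·2^(1−C(3,2)) = 5 ≈ 5.000.


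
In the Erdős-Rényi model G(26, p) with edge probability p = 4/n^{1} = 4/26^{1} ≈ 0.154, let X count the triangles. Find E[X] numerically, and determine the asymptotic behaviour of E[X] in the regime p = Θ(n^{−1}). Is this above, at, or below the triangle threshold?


Number of potential triangles: C(26, 3) = 2600.
Each occurs with probability p³ ≈ (0.154)³ ≈ 3.64133e-03.
By linearity: E[X] = C(26, 3)·p³ ≈ 2600 · 3.64133e-03 ≈ 9.467.
Here α = 1, so p = 4/n is exactly at the triangle threshold p ~ 1/n. Asymptotically E[X] → c³/6 = 4³/6 = 32/3 ≈ 10.667, a bounded constant. In this regime the triangle count is asymptotically Poisson(c³/6).

E[X] ≈ 9.467; in regime p = Θ(1/n^{1}) E[X] stays bounded (at the triangle threshold p ~ 1/n).


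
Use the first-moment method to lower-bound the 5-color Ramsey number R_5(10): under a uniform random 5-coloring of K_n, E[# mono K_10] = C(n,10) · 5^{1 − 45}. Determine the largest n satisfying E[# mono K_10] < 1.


We need C(n, 10) · 5^{1 − 45} < 1, i.e. C(n, 10) < 5^{45 − 1} = 5684341886080801486968994140625.
Check values of n near the boundary:
  n = 5390: C(5390, 10) = 5655833965919099070255434039753; 5655833965919099070255434039753 < 5684341886080801486968994140625? YES
  n = 5391: C(5391, 10) = 5666344714787188828795213697883; 5666344714787188828795213697883 < 5684341886080801486968994140625? YES
  n = 5392: C(5392, 10) = 5676873040158402483252283957448; 5676873040158402483252283957448 < 5684341886080801486968994140625? YES
  n = 5393: C(5393, 10) = 5687418968154238267170642278008; 5687418968154238267170642278008 < 5684341886080801486968994140625? NO
  n = 5394: C(5394, 10) = 5697982524930156243149785372878; 5697982524930156243149785372878 < 5684341886080801486968994140625? NO
  n = 5395: C(5395, 10) = 5708563736675616143322765475706; 5708563736675616143322765475706 < 5684341886080801486968994140625? NO
The largest n with C(n, 10) < 5684341886080801486968994140625 is n = 5392 (where E[X] = 5676873040158402483252283957448/5684341886080801486968994140625 ≈ 0.999). Hence R_5(10) > 5392, i.e. R_5(10) ≥ 5393.

Largest n = 5392; hence R_5(10) > 5392.


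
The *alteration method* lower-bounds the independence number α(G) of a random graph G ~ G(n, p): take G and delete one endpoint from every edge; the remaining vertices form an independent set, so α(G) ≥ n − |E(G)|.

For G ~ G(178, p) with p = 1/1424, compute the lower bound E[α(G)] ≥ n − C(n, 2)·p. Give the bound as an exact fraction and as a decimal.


E[|E(G)|] = C(178, 2)·p = 15753 · (1/1424) = 177/16.
E[α(G)] ≥ n − E[|E(G)|] = 178 − 177/16 = 2671/16.
Numerically: ≈ 166.938.
(This is only a lower bound; the true E[α(G)] may be larger.)

E[α(G)] ≥ 2671/16 ≈ 166.938.


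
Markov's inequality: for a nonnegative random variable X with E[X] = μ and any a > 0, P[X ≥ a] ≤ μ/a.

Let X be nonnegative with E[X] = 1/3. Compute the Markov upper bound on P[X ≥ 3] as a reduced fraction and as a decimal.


μ = E[X] = 1/3, a = 3.
Markov: P[X ≥ 3] ≤ μ/a = (1/3)/3 = 1/9.
Numerically: ≈ 0.11111.
(Since a = 3 > μ = 0.33333, the bound 1/9 is < 1 and informative.)

P[X ≥ 3] ≤ 1/9 ≈ 0.11111.


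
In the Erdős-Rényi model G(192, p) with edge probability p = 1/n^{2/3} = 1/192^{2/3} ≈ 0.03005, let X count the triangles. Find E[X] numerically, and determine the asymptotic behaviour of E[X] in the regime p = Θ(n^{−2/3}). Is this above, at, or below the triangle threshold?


Number of potential triangles: C(192, 3) = 1161280.
Each occurs with probability p³ ≈ (0.03005)³ ≈ 2.712674e-05.
By linearity: E[X] = C(192, 3)·p³ ≈ 1161280 · 2.712674e-05 ≈ 31.5017.
Since α = 2/3 < 1, p = c/n^{2/3} ≫ 1/n is above the triangle threshold p ~ 1/n. Asymptotically E[X] ~ (c³/6)·n^{3(1−α)} = (1³/6)·n^{1} → ∞; triangles are abundant w.h.p.

E[X] ≈ 31.5017; in regime p = Θ(1/n^{2/3}) E[X] diverges (above the triangle threshold p ~ 1/n).


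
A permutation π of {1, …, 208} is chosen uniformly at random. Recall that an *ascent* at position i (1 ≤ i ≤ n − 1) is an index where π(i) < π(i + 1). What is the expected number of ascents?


Write X = Σ X_I over i = 1, …, 207, with X_I the indicator of one ascent.
There are 207 indicators.
For each fixed i, the pair (π(i), π(i+1)) is a uniformly random ordered pair of distinct values from {1, …, 208}; by symmetry P[π(i) < π(i+1)] = 1/2.
By linearity: E[X] = 207 · (1/2) = (208 − 1) · (1/2) = 207/2 ≈ 103.500000.

E[X] = 207/2 = 103.500000.


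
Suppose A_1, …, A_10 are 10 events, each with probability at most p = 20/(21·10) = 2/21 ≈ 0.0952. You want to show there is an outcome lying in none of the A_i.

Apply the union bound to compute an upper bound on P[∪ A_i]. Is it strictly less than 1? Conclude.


Union bound: P[∪_{i=1}^{10} A_i] ≤ Σ_i P[A_i] ≤ 10·p = 10·(2/21) = 20/21.
Numerically: 20/21 ≈ 0.9524.
Is 20/21 < 1? YES.
Since P[∪ A_i] ≤ 20/21 < 1, the complement has P[∩ A_i^c] ≥ 1 − 20/21 = 1/21 > 0, so some outcome avoids every A_i.

10·p = 20/21 ≈ 0.9524; existence CERTIFIED by the union bound.


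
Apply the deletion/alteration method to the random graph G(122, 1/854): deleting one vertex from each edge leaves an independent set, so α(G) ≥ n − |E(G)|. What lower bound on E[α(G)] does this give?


E[|E(G)|] = C(122, 2)·p = 7381 · (1/854) = 121/14.
E[α(G)] ≥ n − E[|E(G)|] = 122 − 121/14 = 1587/14.
Numerically: ≈ 113.35714.
(This is only a lower bound; the true E[α(G)] may be larger.)

E[α(G)] ≥ 1587/14 ≈ 113.35714.


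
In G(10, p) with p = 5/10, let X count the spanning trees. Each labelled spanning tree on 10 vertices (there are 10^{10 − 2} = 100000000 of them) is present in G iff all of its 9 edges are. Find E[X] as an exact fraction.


K_10 has 10^{10 − 2} = 100000000 labelled spanning trees.
For each such spanning tree H, let X_H = 1 if all 9 edges of H are present in G. Then P[X_H = 1] = p^{9} = (1/2)^{9} = 1/512.
Summing the indicators: E[X] = Σ_H E[X_H] = 100000000 · p^{9} = 100000000 · 1/512 = 390625/2.
Numerically: E[X] ≈ 195312.

E[X] = 100000000 · (1/2)^{9} = 390625/2 ≈ 195312.


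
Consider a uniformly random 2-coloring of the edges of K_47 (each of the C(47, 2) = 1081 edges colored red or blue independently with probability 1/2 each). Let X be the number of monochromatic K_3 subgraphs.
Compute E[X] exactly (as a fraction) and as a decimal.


Let X = Σ_S X_S over the C(47, 3) = 16215 subsets S of size 3, where X_S = 1 if the K_3 on S is monochromatic.
For a fixed S, the K_3 on S has C(3, 2) = 3 edges. P[all 3 edges red] = (1/2)^3, and likewise for blue, so P[monochromatic] = 2·(1/2)^3 = 2^{1 − 3} = 1/4.
By linearity of expectation: E[X] = C(47, 3) · 2^{1 − 3} = 16215 · 1/4 = 16215/4.
Numerically: E[X] ≈ 4053.75000.

E[X] = C(47,3)·2^(1−C(3,2)) = 16215/4 ≈ 4053.75000.


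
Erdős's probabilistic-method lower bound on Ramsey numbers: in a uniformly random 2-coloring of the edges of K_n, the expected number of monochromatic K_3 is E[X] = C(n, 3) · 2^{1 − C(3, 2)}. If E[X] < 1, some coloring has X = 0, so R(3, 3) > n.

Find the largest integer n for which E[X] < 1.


We need C(n, 3) · 2^{1 − 3} < 1, i.e. C(n, 3) < 2^{3 − 1} = 4.
Check values of n near the boundary:
  n = 3: C(3, 3) = 1; 1 < 4? YES
  n = 4: C(4, 3) = 4; 4 < 4? NO
  n = 5: C(5, 3) = 10; 10 < 4? NO
  n = 6: C(6, 3) = 20; 20 < 4? NO
The largest n with C(n, 3) < 4 is n = 3 (where E[X] = 1/4 ≈ 0.2500000). Hence R(3, 3) > 3, i.e. R(3, 3) ≥ 4.

Largest n = 3; hence R(3, 3) > 3.


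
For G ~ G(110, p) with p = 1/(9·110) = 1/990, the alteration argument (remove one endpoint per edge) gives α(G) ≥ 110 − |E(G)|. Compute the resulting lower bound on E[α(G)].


E[|E(G)|] = C(110, 2)·p = 5995 · (1/990) = 109/18.
E[α(G)] ≥ n − E[|E(G)|] = 110 − 109/18 = 1871/18.
Numerically: ≈ 103.944444.
(This is only a lower bound; the true E[α(G)] may be larger.)

E[α(G)] ≥ 1871/18 ≈ 103.944444.


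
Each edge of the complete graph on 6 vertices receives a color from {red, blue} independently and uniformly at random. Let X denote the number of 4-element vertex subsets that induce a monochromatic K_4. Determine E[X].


Let X = Σ_S X_S over the C(6, 4) = 15 subsets S of size 4, where X_S = 1 if the K_4 on S is monochromatic.
For a fixed S, the K_4 on S has C(4, 2) = 6 edges. P[all 6 edges red] = (1/2)^6, and likewise for blue, so P[monochromatic] = 2·(1/2)^6 = 2^{1 − 6} = 1/32.
Summing: E[X] = C(6, 4) · 2^{1 − 6} = 15 · 1/32 = 15/32.
Numerically: E[X] ≈ 0.469.

E[X] = C(6,4)·2^(1−C(4,2)) = 15/32 ≈ 0.469.


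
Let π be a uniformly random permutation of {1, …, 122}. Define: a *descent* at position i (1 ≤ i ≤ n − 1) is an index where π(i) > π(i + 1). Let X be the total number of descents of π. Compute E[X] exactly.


Write X = Σ X_I over i = 1, …, 121, with X_I the indicator of one descent.
There are 121 indicators.
For each fixed i, the pair (π(i), π(i+1)) is a uniformly random ordered pair of distinct values from {1, …, 122}; by symmetry P[π(i) > π(i+1)] = 1/2.
By linearity: E[X] = 121 · (1/2) = (122 − 1) · (1/2) = 121/2 ≈ 60.5000.

E[X] = 121/2 = 60.5000.


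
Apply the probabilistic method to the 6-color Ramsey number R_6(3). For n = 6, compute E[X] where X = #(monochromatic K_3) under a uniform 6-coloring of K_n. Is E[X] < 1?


E[X] = C(6, 3) · 6^{1 − 3} = 20 · 6^{−2} = 20/36.
As a reduced fraction: E[X] = 5/9 ≈ 0.556.
Is E[X] < 1? YES.
Since E[X] < 1, there exists a 6-coloring of K_{6} with no monochromatic K_3; hence R_6(3) > 6.

E[X] = 5/9 ≈ 0.556; E[X] < 1, so R_6(3) > 6.


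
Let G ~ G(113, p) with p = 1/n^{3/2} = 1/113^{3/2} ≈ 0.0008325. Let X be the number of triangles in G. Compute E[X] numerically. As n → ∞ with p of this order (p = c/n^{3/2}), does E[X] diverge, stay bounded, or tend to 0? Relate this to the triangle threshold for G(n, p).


Number of potential triangles: C(113, 3) = 234136.
Each occurs with probability p³ ≈ (0.0008325)³ ≈ 5.7696173e-10.
By linearity: E[X] = C(113, 3)·p³ ≈ 234136 · 5.7696173e-10 ≈ 0.00014.
Since α = 3/2 > 1, p = c/n^{3/2} = o(1/n) is below the triangle threshold p ~ 1/n. Asymptotically E[X] ~ (c³/6)·n^{3(1−α)} = (1³/6)·n^{-1.5} → 0, so by Markov's inequality G has no triangles w.h.p.

E[X] ≈ 0.00014; in regime p = Θ(1/n^{3/2}) E[X] tends to 0 (below the triangle threshold p ~ 1/n).


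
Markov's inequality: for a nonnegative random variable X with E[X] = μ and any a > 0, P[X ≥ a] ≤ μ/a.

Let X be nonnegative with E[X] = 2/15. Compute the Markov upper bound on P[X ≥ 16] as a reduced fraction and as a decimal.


μ = E[X] = 2/15, a = 16.
Markov: P[X ≥ 16] ≤ μ/a = (2/15)/16 = 1/120.
Numerically: ≈ 0.0083.
(Since a = 16 > μ = 0.1333, the bound 1/120 is < 1 and informative.)

P[X ≥ 16] ≤ 1/120 ≈ 0.0083.


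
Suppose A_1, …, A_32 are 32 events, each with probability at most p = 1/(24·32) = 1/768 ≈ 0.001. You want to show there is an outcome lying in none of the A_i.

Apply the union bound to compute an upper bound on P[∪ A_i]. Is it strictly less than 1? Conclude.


Union bound: P[∪_{i=1}^{32} A_i] ≤ Σ_i P[A_i] ≤ 32·p = 32·(1/768) = 1/24.
Numerically: 1/24 ≈ 0.042.
Is 1/24 < 1? YES.
Since P[∪ A_i] ≤ 1/24 < 1, the complement has P[∩ A_i^c] ≥ 1 − 1/24 = 23/24 > 0, so some outcome avoids every A_i.

32·p = 1/24 ≈ 0.042; existence CERTIFIED by the union bound.


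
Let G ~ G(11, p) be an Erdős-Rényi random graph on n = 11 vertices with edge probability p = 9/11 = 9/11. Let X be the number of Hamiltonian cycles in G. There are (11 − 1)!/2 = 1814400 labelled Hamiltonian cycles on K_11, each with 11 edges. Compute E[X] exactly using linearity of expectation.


K_11 has (11 − 1)!/2 = 1814400 labelled Hamiltonian cycles.
For each such Hamiltonian cycle H, let X_H = 1 if all 11 edges of H are present in G. Then P[X_H = 1] = p^{11} = (9/11)^{11} = 31381059609/285311670611.
Summing the indicators: E[X] = Σ_H E[X_H] = 1814400 · p^{11} = 1814400 · 31381059609/285311670611 = 56937794554569600/285311670611.
Numerically: E[X] ≈ 1.9956e+05.

E[X] = 1814400 · (9/11)^{11} = 56937794554569600/285311670611 ≈ 1.9956e+05.


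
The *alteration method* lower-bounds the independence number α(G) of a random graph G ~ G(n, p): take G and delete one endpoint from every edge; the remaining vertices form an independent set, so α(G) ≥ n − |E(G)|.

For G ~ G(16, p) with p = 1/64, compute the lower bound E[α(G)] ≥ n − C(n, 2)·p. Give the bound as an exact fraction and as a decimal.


E[|E(G)|] = C(16, 2)·p = 120 · (1/64) = 15/8.
E[α(G)] ≥ n − E[|E(G)|] = 16 − 15/8 = 113/8.
Numerically: ≈ 14.125000.
(This is only a lower bound; the true E[α(G)] may be larger.)

E[α(G)] ≥ 113/8 ≈ 14.125000.


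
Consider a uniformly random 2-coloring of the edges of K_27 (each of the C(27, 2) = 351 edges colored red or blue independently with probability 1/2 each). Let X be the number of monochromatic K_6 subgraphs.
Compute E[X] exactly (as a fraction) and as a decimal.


Let X = Σ_S X_S over the C(27, 6) = 296010 subsets S of size 6, where X_S = 1 if the K_6 on S is monochromatic.
For a fixed S, the K_6 on S has C(6, 2) = 15 edges. P[all 15 edges red] = (1/2)^15, and likewise for blue, so P[monochromatic] = 2·(1/2)^15 = 2^{1 − 15} = 1/16384.
By linearity: E[X] = C(27, 6) · 2^{1 − 15} = 296010 · 1/16384 = 148005/8192.
Numerically: E[X] ≈ 18.067017.

E[X] = C(27,6)·2^(1−C(6,2)) = 148005/8192 ≈ 18.067017.


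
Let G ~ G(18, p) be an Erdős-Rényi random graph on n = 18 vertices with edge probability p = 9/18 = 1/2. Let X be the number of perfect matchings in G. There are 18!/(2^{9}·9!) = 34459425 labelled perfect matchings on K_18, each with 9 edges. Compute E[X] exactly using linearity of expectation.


K_18 has 18!/(2^{9}·9!) = 34459425 labelled perfect matchings.
For each such perfect matching H, let X_H = 1 if all 9 edges of H are present in G. Then P[X_H = 1] = p^{9} = (1/2)^{9} = 1/512.
By linearity: E[X] = Σ_H E[X_H] = 34459425 · p^{9} = 34459425 · 1/512 = 34459425/512.
Numerically: E[X] ≈ 6.73e+04.

E[X] = 34459425 · (1/2)^{9} = 34459425/512 ≈ 6.73e+04.


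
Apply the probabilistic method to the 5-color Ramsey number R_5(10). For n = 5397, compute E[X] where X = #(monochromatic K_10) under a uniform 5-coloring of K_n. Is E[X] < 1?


E[X] = C(5397, 10) · 5^{1 − 45} = 5729779230003226281244520755596 · 5^{−44} = 5729779230003226281244520755596/5684341886080801486968994140625.
As a reduced fraction: E[X] = 5729779230003226281244520755596/5684341886080801486968994140625 ≈ 1.00799.
Is E[X] < 1? NO.
Since E[X] ≥ 1, the first-moment bound is inconclusive at n = 5397; it does NOT by itself certify R_5(10) > 5397.

E[X] = 5729779230003226281244520755596/5684341886080801486968994140625 ≈ 1.00799; E[X] ≥ 1; first-moment method inconclusive here.


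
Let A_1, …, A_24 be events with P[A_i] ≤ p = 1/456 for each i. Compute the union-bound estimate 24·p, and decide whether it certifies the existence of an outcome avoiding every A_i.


Union bound: P[∪_{i=1}^{24} A_i] ≤ Σ_i P[A_i] ≤ 24·p = 24·(1/456) = 1/19.
Numerically: 1/19 ≈ 0.05263.
Is 1/19 < 1? YES.
Since P[∪ A_i] ≤ 1/19 < 1, the complement has P[∩ A_i^c] ≥ 1 − 1/19 = 18/19 > 0, so some outcome avoids every A_i.

24·p = 1/19 ≈ 0.05263; existence CERTIFIED by the union bound.


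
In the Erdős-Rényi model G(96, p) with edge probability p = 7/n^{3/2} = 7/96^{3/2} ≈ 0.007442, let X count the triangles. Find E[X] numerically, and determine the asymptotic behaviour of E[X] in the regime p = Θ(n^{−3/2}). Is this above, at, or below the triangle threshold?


Number of potential triangles: C(96, 3) = 142880.
Each occurs with probability p³ ≈ (0.007442)³ ≈ 4.121673e-07.
By linearity: E[X] = C(96, 3)·p³ ≈ 142880 · 4.121673e-07 ≈ 0.0589.
Since α = 3/2 > 1, p = c/n^{3/2} = o(1/n) is below the triangle threshold p ~ 1/n. Asymptotically E[X] ~ (c³/6)·n^{3(1−α)} = (7³/6)·n^{-1.5} → 0, so by Markov's inequality G has no triangles w.h.p.

E[X] ≈ 0.0589; in regime p = Θ(1/n^{3/2}) E[X] tends to 0 (below the triangle threshold p ~ 1/n).


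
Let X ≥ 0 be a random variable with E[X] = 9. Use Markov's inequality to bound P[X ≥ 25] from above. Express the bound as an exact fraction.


μ = E[X] = 9, a = 25.
Markov: P[X ≥ 25] ≤ μ/a = (9)/25 = 9/25.
Numerically: ≈ 0.3600.
(Since a = 25 > μ = 9.0000, the bound 9/25 is < 1 and informative.)

P[X ≥ 25] ≤ 9/25 ≈ 0.3600.


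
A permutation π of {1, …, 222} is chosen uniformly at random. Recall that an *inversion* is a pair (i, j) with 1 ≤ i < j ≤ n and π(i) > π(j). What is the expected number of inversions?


Write X = Σ X_I over the C(222, 2) = 24531 pairs i < j, with X_I the indicator of one inversion.
There are 24531 indicators.
For each fixed pair i < j, the values π(i) and π(j) are two distinct elements of {1, …, 222} in uniformly random order; by symmetry P[π(i) > π(j)] = 1/2.
By linearity: E[X] = 24531 · (1/2) = C(222, 2) · (1/2) = 24531/2 = 24531/2 ≈ 12265.5000.

E[X] = 24531/2 = 12265.5000.


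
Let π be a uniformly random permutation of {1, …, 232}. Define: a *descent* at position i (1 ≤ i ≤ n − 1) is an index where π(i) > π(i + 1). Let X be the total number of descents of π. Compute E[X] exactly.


Write X = Σ X_I over i = 1, …, 231, with X_I the indicator of one descent.
There are 231 indicators.
For each fixed i, the pair (π(i), π(i+1)) is a uniformly random ordered pair of distinct values from {1, …, 232}; by symmetry P[π(i) > π(i+1)] = 1/2.
By linearity: E[X] = 231 · (1/2) = (232 − 1) · (1/2) = 231/2 ≈ 115.500.

E[X] = 231/2 = 115.500.


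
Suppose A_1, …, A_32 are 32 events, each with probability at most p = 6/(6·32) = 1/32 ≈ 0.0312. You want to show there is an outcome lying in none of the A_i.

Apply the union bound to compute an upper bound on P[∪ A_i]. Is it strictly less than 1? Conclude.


Union bound: P[∪_{i=1}^{32} A_i] ≤ Σ_i P[A_i] ≤ 32·p = 32·(1/32) = 1.
Numerically: 1 ≈ 1.0000.
Is 1 < 1? NO.
Since the bound 1 is ≥ 1, the union bound is uninformative here; it does NOT by itself certify existence.

32·p = 1 ≈ 1.0000; existence NOT certified by the union bound.


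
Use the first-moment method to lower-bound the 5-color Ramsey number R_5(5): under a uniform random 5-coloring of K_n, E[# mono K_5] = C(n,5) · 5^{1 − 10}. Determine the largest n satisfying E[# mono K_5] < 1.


We need C(n, 5) · 5^{1 − 10} < 1, i.e. C(n, 5) < 5^{10 − 1} = 1953125.
Check values of n near the boundary:
  n = 48: C(48, 5) = 1712304; 1712304 < 1953125? YES
  n = 49: C(49, 5) = 1906884; 1906884 < 1953125? YES
  n = 50: C(50, 5) = 2118760; 2118760 < 1953125? NO
  n = 51: C(51, 5) = 2349060; 2349060 < 1953125? NO
  n = 52: C(52, 5) = 2598960; 2598960 < 1953125? NO
The largest n with C(n, 5) < 1953125 is n = 49 (where E[X] = 1906884/1953125 ≈ 0.976325). Hence R_5(5) > 49, i.e. R_5(5) ≥ 50.

Largest n = 49; hence R_5(5) > 49.


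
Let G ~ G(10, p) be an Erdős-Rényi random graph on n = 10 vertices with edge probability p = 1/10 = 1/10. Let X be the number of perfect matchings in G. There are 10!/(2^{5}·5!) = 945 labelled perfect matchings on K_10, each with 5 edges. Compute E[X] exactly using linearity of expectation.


K_10 has 10!/(2^{5}·5!) = 945 labelled perfect matchings.
For each such perfect matching H, let X_H = 1 if all 5 edges of H are present in G. Then P[X_H = 1] = p^{5} = (1/10)^{5} = 1/100000.
By linearity: E[X] = Σ_H E[X_H] = 945 · p^{5} = 945 · 1/100000 = 189/20000.
Numerically: E[X] ≈ 0.00945.

E[X] = 945 · (1/10)^{5} = 189/20000 ≈ 0.00945.


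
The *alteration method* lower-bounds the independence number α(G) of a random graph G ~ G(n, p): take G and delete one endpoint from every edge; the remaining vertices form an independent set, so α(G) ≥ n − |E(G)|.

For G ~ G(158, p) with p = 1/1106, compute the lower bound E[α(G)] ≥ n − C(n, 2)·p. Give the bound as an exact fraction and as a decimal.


E[|E(G)|] = C(158, 2)·p = 12403 · (1/1106) = 157/14.
E[α(G)] ≥ n − E[|E(G)|] = 158 − 157/14 = 2055/14.
Numerically: ≈ 146.78571.
(This is only a lower bound; the true E[α(G)] may be larger.)

E[α(G)] ≥ 2055/14 ≈ 146.78571.


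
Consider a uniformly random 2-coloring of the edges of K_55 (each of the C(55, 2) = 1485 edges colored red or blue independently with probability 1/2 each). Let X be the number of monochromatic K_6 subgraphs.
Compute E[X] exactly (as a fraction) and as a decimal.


Let X = Σ_S X_S over the C(55, 6) = 28989675 subsets S of size 6, where X_S = 1 if the K_6 on S is monochromatic.
For a fixed S, the K_6 on S has C(6, 2) = 15 edges. P[all 15 edges red] = (1/2)^15, and likewise for blue, so P[monochromatic] = 2·(1/2)^15 = 2^{1 − 15} = 1/16384.
By linearity: E[X] = C(55, 6) · 2^{1 − 15} = 28989675 · 1/16384 = 28989675/16384.
Numerically: E[X] ≈ 1769.3893.

E[X] = C(55,6)·2^(1−C(6,2)) = 28989675/16384 ≈ 1769.3893.


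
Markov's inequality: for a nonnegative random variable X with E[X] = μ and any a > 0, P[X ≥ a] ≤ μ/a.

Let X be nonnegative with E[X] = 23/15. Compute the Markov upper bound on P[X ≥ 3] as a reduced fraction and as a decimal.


μ = E[X] = 23/15, a = 3.
Markov: P[X ≥ 3] ≤ μ/a = (23/15)/3 = 23/45.
Numerically: ≈ 0.51111.
(Since a = 3 > μ = 1.53333, the bound 23/45 is < 1 and informative.)

P[X ≥ 3] ≤ 23/45 ≈ 0.51111.


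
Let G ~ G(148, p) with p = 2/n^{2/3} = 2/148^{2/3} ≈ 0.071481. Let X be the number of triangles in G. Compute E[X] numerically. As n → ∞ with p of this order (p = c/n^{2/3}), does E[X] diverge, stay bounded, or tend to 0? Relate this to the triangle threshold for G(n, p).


Number of potential triangles: C(148, 3) = 529396.
Each occurs with probability p³ ≈ (0.071481)³ ≈ 3.6523009e-04.
By linearity: E[X] = C(148, 3)·p³ ≈ 529396 · 3.6523009e-04 ≈ 193.35135.
Since α = 2/3 < 1, p = c/n^{2/3} ≫ 1/n is above the triangle threshold p ~ 1/n. Asymptotically E[X] ~ (c³/6)·n^{3(1−α)} = (2³/6)·n^{1} → ∞; triangles are abundant w.h.p.

E[X] ≈ 193.35135; in regime p = Θ(1/n^{2/3}) E[X] diverges (above the triangle threshold p ~ 1/n).


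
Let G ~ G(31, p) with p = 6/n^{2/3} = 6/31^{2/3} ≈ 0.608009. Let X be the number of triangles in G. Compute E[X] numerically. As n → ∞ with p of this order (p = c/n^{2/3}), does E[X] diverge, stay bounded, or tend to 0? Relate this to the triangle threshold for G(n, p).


Number of potential triangles: C(31, 3) = 4495.
Each occurs with probability p³ ≈ (0.608009)³ ≈ 2.24765869e-01.
By linearity: E[X] = C(31, 3)·p³ ≈ 4495 · 2.24765869e-01 ≈ 1010.322581.
Since α = 2/3 < 1, p = c/n^{2/3} ≫ 1/n is above the triangle threshold p ~ 1/n. Asymptotically E[X] ~ (c³/6)·n^{3(1−α)} = (6³/6)·n^{1} → ∞; triangles are abundant w.h.p.

E[X] ≈ 1010.322581; in regime p = Θ(1/n^{2/3}) E[X] diverges (above the triangle threshold p ~ 1/n).


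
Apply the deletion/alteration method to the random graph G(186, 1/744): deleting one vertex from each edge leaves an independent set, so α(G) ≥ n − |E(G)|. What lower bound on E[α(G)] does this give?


E[|E(G)|] = C(186, 2)·p = 17205 · (1/744) = 185/8.
E[α(G)] ≥ n − E[|E(G)|] = 186 − 185/8 = 1303/8.
Numerically: ≈ 162.875.
(This is only a lower bound; the true E[α(G)] may be larger.)

E[α(G)] ≥ 1303/8 ≈ 162.875.


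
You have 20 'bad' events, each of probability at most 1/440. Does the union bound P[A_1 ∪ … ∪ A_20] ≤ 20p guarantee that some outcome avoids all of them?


Union bound: P[∪_{i=1}^{20} A_i] ≤ Σ_i P[A_i] ≤ 20·p = 20·(1/440) = 1/22.
Numerically: 1/22 ≈ 0.04545.
Is 1/22 < 1? YES.
Since P[∪ A_i] ≤ 1/22 < 1, the complement has P[∩ A_i^c] ≥ 1 − 1/22 = 21/22 > 0, so some outcome avoids every A_i.

20·p = 1/22 ≈ 0.04545; existence CERTIFIED by the union bound.


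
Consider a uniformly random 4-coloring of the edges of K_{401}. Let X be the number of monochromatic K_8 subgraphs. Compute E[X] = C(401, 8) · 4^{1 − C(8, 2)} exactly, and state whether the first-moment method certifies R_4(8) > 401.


E[X] = C(401, 8) · 4^{1 − 28} = 15456772627710150 · 4^{−27} = 15456772627710150/18014398509481984.
As a reduced fraction: E[X] = 7728386313855075/9007199254740992 ≈ 0.858023.
Is E[X] < 1? YES.
Since E[X] < 1, there exists a 4-coloring of K_{401} with no monochromatic K_8; hence R_4(8) > 401.

E[X] = 7728386313855075/9007199254740992 ≈ 0.858023; E[X] < 1, so R_4(8) > 401.


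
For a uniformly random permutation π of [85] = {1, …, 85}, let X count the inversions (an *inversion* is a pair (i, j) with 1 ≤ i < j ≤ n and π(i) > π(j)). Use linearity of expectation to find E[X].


Write X = Σ X_I over the C(85, 2) = 3570 pairs i < j, with X_I the indicator of one inversion.
There are 3570 indicators.
For each fixed pair i < j, the values π(i) and π(j) are two distinct elements of {1, …, 85} in uniformly random order; by symmetry P[π(i) > π(j)] = 1/2.
By linearity: E[X] = 3570 · (1/2) = C(85, 2) · (1/2) = 3570/2 = 1785 ≈ 1785.000.

E[X] = 1785 = 1785.000.


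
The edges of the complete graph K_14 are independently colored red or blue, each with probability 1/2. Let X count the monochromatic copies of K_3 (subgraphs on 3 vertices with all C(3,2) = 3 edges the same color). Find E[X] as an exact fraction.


Let X = Σ_S X_S over the C(14, 3) = 364 subsets S of size 3, where X_S = 1 if the K_3 on S is monochromatic.
For a fixed S, the K_3 on S has C(3, 2) = 3 edges. P[all 3 edges red] = (1/2)^3, and likewise for blue, so P[monochromatic] = 2·(1/2)^3 = 2^{1 − 3} = 1/4.
Summing: E[X] = C(14, 3) · 2^{1 − 3} = 364 · 1/4 = 91.
Numerically: E[X] ≈ 91.000000.

E[X] = C(14,3)·2^(1−C(3,2)) = 91 ≈ 91.000000.


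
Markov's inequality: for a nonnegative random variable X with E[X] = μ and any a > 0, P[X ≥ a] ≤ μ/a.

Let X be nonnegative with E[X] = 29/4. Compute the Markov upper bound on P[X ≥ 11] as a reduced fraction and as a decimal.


μ = E[X] = 29/4, a = 11.
Markov: P[X ≥ 11] ≤ μ/a = (29/4)/11 = 29/44.
Numerically: ≈ 0.659091.
(Since a = 11 > μ = 7.250000, the bound 29/44 is < 1 and informative.)

P[X ≥ 11] ≤ 29/44 ≈ 0.659091.


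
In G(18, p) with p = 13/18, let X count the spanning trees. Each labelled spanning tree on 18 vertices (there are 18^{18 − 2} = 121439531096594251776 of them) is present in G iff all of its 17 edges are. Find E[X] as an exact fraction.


K_18 has 18^{18 − 2} = 121439531096594251776 labelled spanning trees.
For each such spanning tree H, let X_H = 1 if all 17 edges of H are present in G. Then P[X_H = 1] = p^{17} = (13/18)^{17} = 8650415919381337933/2185911559738696531968.
Summing the indicators: E[X] = Σ_H E[X_H] = 121439531096594251776 · p^{17} = 121439531096594251776 · 8650415919381337933/2185911559738696531968 = 8650415919381337933/18.
Numerically: E[X] ≈ 4.8058e+17.

E[X] = 121439531096594251776 · (13/18)^{17} = 8650415919381337933/18 ≈ 4.8058e+17.


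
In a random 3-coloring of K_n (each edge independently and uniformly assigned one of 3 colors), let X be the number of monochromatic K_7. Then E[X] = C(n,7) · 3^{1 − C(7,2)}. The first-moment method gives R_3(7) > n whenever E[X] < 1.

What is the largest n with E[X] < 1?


We need C(n, 7) · 3^{1 − 21} < 1, i.e. C(n, 7) < 3^{21 − 1} = 3486784401.
Check values of n near the boundary:
  n = 75: C(75, 7) = 1984829850; 1984829850 < 3486784401? YES
  n = 76: C(76, 7) = 2186189400; 2186189400 < 3486784401? YES
  n = 77: C(77, 7) = 2404808340; 2404808340 < 3486784401? YES
  n = 78: C(78, 7) = 2641902120; 2641902120 < 3486784401? YES
  n = 79: C(79, 7) = 2898753715; 2898753715 < 3486784401? YES
  n = 80: C(80, 7) = 3176716400; 3176716400 < 3486784401? YES
  n = 81: C(81, 7) = 3477216600; 3477216600 < 3486784401? YES
  n = 82: C(82, 7) = 3801756816; 3801756816 < 3486784401? NO
  n = 83: C(83, 7) = 4151918628; 4151918628 < 3486784401? NO
The largest n with C(n, 7) < 3486784401 is n = 81 (where E[X] = 42928600/43046721 ≈ 0.9973). Hence R_3(7) > 81, i.e. R_3(7) ≥ 82.

Largest n = 81; hence R_3(7) > 81.
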